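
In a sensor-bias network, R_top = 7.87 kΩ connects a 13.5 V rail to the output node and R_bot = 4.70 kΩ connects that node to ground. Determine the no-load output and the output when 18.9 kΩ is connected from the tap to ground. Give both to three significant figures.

Unloaded: 5.05 V; loaded: 4.37 V

Open-circuit: V = 13.5 × 4.70/(7.87 + 4.70) = 5.05 V.
With the load, R_bot becomes R_bot‖R_L = 3.764 kΩ, so V = 13.5 × 3.764/11.63 = 4.37 V.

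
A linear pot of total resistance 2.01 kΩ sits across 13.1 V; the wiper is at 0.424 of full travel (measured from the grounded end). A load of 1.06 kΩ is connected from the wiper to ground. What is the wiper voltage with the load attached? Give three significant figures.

The wiper splits the pot into (1−α)R = 1158 Ω above and αR = 852.2 Ω below.
Lower section ‖ load = 472.4 Ω.
V_wiper = 13.1 × 472.4/(1158 + 472.4) = 3.80 V.

V ≈ 3.80 V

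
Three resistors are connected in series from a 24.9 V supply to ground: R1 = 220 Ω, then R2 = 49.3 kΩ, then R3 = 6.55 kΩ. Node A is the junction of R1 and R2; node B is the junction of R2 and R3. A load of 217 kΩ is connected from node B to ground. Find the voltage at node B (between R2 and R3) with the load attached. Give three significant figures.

At node B, R3 is in parallel with the load: R3‖R_L = 6358 Ω.
Below node A the resistance is R2 + (R3‖R_L) = 55660 Ω, so V_A = 24.9 × 55660/55880 = 24.80 V.
Then V_B = V_A × (R3‖R_L)/(R2 + R3‖R_L) = 24.80 × 6358/55660 = 2.83 V.

V ≈ 2.83 V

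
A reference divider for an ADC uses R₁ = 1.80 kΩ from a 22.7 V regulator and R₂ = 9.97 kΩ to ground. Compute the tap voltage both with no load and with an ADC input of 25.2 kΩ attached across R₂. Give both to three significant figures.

Unloaded: 19.2 V; loaded: 18.1 V

Open-circuit: V = 22.7 × 9.97/(1.80 + 9.97) = 19.2 V.
With the load, R₂ becomes R₂‖R_L = 7.144 kΩ, so V = 22.7 × 7.144/8.944 = 18.1 V.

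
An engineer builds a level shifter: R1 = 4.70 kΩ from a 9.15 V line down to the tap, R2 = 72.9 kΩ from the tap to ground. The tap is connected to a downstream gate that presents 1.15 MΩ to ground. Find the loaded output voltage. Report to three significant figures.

V_out ≈ 8.56 V

The load sits in parallel with R2: R2‖R_L = (72.9 × 1150) / (72.9 + 1150) = 68.55 kΩ.
V_out = 9.15 × 68.55 / (4.70 + 68.55) = 9.15 × 68.55/73.25 = 8.56 V.
(Unloaded it would have been 8.60 V.)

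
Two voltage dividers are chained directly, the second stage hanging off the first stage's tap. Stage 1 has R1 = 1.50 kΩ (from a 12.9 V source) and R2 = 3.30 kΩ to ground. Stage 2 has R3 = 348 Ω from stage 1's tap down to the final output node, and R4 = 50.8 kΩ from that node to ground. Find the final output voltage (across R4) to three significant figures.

V_out ≈ 8.63 V

Stage 2 presents R3+R4 = 51150 Ω as a load on stage 1's tap.
Stage 1's lower leg becomes R2‖(R3+R4) = 3100 Ω, so V_mid = 12.9 × 3100/4600 = 8.693 V.
Stage 2 is itself unloaded: V_out = V_mid × R4/(R3+R4) = 8.693 × 50800/51150 = 8.63 V.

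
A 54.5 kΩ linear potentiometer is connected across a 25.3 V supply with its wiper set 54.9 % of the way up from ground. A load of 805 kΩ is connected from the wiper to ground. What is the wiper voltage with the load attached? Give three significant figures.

V ≈ 13.7 V

The wiper splits the pot into (1−α)R = 24.58 kΩ above and αR = 29.92 kΩ below.
Lower section ‖ load = 28.85 kΩ.
V_wiper = 25.3 × 28.85/(24.58 + 28.85) = 13.7 V.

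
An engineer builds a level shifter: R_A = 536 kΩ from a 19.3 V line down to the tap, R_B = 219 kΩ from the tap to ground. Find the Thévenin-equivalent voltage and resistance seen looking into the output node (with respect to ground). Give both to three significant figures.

V_th is the open-circuit tap voltage: 19.3 × 219/(536 + 219) = 5.60 V.
With the supply zeroed, R_A and R_B appear in parallel from the tap: R_th = R_A‖R_B = (536 × 219)/755.0 = 155 kΩ.

V_th = 5.60 V, R_th = 155 kΩ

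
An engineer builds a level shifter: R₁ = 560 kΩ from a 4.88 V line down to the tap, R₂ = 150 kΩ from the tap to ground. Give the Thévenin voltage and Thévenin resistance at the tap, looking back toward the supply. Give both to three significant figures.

V_th = 1.03 V, R_th = 118 kΩ

V_th is the open-circuit tap voltage: 4.88 × 150/(560 + 150) = 1.03 V.
With the supply zeroed, R₁ and R₂ appear in parallel from the tap: R_th = R₁‖R₂ = (560 × 150)/710.0 = 118 kΩ.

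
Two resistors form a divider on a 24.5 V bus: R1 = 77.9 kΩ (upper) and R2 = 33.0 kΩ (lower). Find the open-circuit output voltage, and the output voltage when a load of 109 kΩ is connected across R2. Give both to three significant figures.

Unloaded: 7.29 V; loaded: 6.01 V

Open-circuit: V = 24.5 × 33.0/(77.9 + 33.0) = 7.29 V.
With the load, R2 becomes R2‖R_L = 25.33 kΩ, so V = 24.5 × 25.33/103.2 = 6.01 V.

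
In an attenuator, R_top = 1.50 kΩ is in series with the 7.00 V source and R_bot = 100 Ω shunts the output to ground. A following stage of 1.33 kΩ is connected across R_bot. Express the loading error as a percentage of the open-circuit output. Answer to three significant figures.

6.58 %

The divider's output (Thévenin) resistance is R_top‖R_bot = 93.75 Ω.
Fractional drop under load = R_th/(R_th + R_L) = 93.75 / (93.75 + 1330) = 0.06585.
So the output falls by 6.58 %.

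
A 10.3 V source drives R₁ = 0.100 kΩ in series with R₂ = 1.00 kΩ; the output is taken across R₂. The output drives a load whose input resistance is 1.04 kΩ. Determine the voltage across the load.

V_out ≈ 8.61 V

The load sits in parallel with R₂: R₂‖R_L = (1000 × 1040) / (1000 + 1040) = 509.8 Ω.
V_out = 10.3 × 509.8 / (100 + 509.8) = 10.3 × 509.8/609.8 = 8.61 V.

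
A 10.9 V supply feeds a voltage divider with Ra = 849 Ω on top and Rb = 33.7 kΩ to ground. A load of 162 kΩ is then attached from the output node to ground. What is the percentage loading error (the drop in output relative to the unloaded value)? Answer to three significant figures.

The divider's output (Thévenin) resistance is Ra‖Rb = 828.1 Ω.
Fractional drop under load = R_th/(R_th + R_L) = 828.1 / (828.1 + 162000) = 0.005086.
So the output falls by 0.509 %.

0.509 %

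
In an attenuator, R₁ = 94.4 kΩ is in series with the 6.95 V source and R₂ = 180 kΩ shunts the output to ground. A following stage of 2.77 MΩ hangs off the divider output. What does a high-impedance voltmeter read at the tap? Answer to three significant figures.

The load sits in parallel with R₂: R₂‖R_L = (180 × 2770) / (180 + 2770) = 169.0 kΩ.
V_out = 6.95 × 169.0 / (94.4 + 169.0) = 6.95 × 169.0/263.4 = 4.46 V.

V_out ≈ 4.46 V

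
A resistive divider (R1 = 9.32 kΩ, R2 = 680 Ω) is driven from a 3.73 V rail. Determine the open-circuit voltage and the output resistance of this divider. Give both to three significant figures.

V_th = 0.254 V, R_th = 634 Ω

V_th is the open-circuit tap voltage: 3.73 × 680/(9320 + 680) = 0.254 V.
With the supply zeroed, R1 and R2 appear in parallel from the tap: R_th = R1‖R2 = (9320 × 680)/10000 = 634 Ω.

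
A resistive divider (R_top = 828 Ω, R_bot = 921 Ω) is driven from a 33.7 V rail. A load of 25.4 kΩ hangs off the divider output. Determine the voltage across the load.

V_out ≈ 17.4 V

The load sits in parallel with R_bot: R_bot‖R_L = (921 × 25400) / (921 + 25400) = 888.8 Ω.
V_out = 33.7 × 888.8 / (828 + 888.8) = 33.7 × 888.8/1717 = 17.4 V.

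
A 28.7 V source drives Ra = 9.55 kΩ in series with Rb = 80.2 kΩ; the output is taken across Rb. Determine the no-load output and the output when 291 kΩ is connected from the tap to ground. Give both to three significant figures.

Open-circuit: V = 28.7 × 80.2/(9.55 + 80.2) = 25.6 V.
With the load, Rb becomes Rb‖R_L = 62.87 kΩ, so V = 28.7 × 62.87/72.42 = 24.9 V.

Unloaded: 25.6 V; loaded: 24.9 V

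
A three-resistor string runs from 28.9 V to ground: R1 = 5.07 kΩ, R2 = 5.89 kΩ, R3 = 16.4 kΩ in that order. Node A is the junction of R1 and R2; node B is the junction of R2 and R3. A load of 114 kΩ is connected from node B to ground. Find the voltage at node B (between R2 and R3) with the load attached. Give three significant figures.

V ≈ 16.4 V

At node B, R3 is in parallel with the load: R3‖R_L = 14.34 kΩ.
Below node A the resistance is R2 + (R3‖R_L) = 20.23 kΩ, so V_A = 28.9 × 20.23/25.30 = 23.11 V.
Then V_B = V_A × (R3‖R_L)/(R2 + R3‖R_L) = 23.11 × 14.34/20.23 = 16.4 V.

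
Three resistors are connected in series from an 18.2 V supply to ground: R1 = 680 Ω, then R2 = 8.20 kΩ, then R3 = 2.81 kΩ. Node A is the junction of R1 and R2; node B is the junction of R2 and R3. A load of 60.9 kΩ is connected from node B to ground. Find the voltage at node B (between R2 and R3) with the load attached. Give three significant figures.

V ≈ 4.23 V

At node B, R3 is in parallel with the load: R3‖R_L = 2686 Ω.
Below node A the resistance is R2 + (R3‖R_L) = 10890 Ω, so V_A = 18.2 × 10890/11570 = 17.13 V.
Then V_B = V_A × (R3‖R_L)/(R2 + R3‖R_L) = 17.13 × 2686/10890 = 4.23 V.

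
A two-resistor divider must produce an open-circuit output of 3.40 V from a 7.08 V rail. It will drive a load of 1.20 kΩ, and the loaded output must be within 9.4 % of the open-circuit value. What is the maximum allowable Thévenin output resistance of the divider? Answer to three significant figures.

Loading drop = R_th/(R_th + R_L) ≤ 0.0940, so R_th ≤ R_L · ε/(1−ε) = 1.20 kΩ × 0.0940/0.9060 = 125 Ω.
(Any R1, R2 with R2/(R1+R2) = 0.480 and R1‖R2 ≤ 125 Ω will meet the spec.)

R_th ≤ 125 Ω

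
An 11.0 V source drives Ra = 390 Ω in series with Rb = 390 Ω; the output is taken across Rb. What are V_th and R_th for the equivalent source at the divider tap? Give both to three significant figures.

V_th is the open-circuit tap voltage: 11.0 × 390/(390 + 390) = 5.50 V.
With the supply zeroed, Ra and Rb appear in parallel from the tap: R_th = Ra‖Rb = (390 × 390)/780.0 = 195 Ω.

V_th = 5.50 V, R_th = 195 Ω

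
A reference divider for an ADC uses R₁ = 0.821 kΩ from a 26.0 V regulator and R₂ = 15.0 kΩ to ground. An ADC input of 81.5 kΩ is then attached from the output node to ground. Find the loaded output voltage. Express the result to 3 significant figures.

V_out ≈ 24.4 V

The load sits in parallel with R₂: R₂‖R_L = (15000 × 81500) / (15000 + 81500) = 12670 Ω.
V_out = 26.0 × 12670 / (821 + 12670) = 26.0 × 12670/13490 = 24.4 V.
(Unloaded it would have been 24.7 V.)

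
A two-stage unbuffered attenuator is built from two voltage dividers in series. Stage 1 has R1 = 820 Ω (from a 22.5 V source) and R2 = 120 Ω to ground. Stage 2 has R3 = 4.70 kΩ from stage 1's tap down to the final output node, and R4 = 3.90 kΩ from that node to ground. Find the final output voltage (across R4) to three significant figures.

V_out ≈ 1.29 V

Stage 2 presents R3+R4 = 8600 Ω as a load on stage 1's tap.
Stage 1's lower leg becomes R2‖(R3+R4) = 118.3 Ω, so V_mid = 22.5 × 118.3/938.3 = 2.838 V.
Stage 2 is itself unloaded: V_out = V_mid × R4/(R3+R4) = 2.838 × 3900/8600 = 1.29 V.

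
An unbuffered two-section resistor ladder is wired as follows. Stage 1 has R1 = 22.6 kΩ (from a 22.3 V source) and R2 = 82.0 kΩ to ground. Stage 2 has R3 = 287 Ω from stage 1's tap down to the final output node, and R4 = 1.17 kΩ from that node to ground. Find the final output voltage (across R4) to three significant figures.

V_out ≈ 1.07 V

Stage 2 presents R3+R4 = 1457 Ω as a load on stage 1's tap.
Stage 1's lower leg becomes R2‖(R3+R4) = 1432 Ω, so V_mid = 22.3 × 1432/24030 = 1.328 V.
Stage 2 is itself unloaded: V_out = V_mid × R4/(R3+R4) = 1.328 × 1170/1457 = 1.07 V.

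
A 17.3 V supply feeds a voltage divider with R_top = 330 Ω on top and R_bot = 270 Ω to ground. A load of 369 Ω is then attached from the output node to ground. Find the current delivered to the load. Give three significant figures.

R_bot‖R_L = 155.9 Ω; V_out = 17.3 × 155.9/485.9 = 5.551 V.
I_L = V_out / R_L = 5.551 / 369 Ω = 15.0 mA.

I_L ≈ 15.0 mA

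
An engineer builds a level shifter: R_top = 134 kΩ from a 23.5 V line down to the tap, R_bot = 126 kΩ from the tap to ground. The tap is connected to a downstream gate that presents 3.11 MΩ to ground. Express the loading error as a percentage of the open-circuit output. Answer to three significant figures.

2.05 %

The divider's output (Thévenin) resistance is R_top‖R_bot = 64.94 kΩ.
Fractional drop under load = R_th/(R_th + R_L) = 64.94 / (64.94 + 3110) = 0.02045.
So the output falls by 2.05 %.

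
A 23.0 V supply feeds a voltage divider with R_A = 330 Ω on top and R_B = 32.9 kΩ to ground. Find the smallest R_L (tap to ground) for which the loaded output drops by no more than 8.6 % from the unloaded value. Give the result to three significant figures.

Output resistance R_th = R_A‖R_B = (330 × 32900)/33230 = 326.7 Ω.
The fractional drop is R_th/(R_th + R_L); requiring this ≤ 0.0860 gives R_L ≥ R_th(1/0.0860 − 1) = 326.7 × 10.63 = 3.47 kΩ.

R_L(min) ≈ 3.47 kΩ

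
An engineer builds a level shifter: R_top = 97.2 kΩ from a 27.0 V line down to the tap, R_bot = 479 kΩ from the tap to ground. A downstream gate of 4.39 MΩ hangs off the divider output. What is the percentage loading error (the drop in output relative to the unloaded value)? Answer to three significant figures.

1.81 %

The divider's output (Thévenin) resistance is R_top‖R_bot = 80.80 kΩ.
Fractional drop under load = R_th/(R_th + R_L) = 80.80 / (80.80 + 4390) = 0.01807.
So the output falls by 1.81 %.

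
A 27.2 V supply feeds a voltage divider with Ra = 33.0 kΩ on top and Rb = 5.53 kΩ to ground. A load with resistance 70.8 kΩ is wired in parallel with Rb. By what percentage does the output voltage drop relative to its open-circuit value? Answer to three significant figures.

6.27 %

The divider's output (Thévenin) resistance is Ra‖Rb = 4.736 kΩ.
Fractional drop under load = R_th/(R_th + R_L) = 4.736 / (4.736 + 70.8) = 0.06270.
So the output falls by 6.27 %.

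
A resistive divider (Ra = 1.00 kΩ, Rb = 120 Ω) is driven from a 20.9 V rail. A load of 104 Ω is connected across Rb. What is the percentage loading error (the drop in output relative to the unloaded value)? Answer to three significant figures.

50.7 %

Unloaded V = 20.9 × 120/1120 = 2.239 V.
Loaded: Rb‖R_L = 55.71 Ω, giving V = 20.9 × 55.71/1056 = 1.103 V.
Drop = (2.239 − 1.103) / 2.239 = 50.7 %.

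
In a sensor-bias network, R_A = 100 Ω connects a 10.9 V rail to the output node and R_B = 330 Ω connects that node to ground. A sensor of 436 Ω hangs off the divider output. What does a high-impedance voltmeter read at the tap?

The load sits in parallel with R_B: R_B‖R_L = (330 × 436) / (330 + 436) = 187.8 Ω.
V_out = 10.9 × 187.8 / (100 + 187.8) = 10.9 × 187.8/287.8 = 7.11 V.
(Unloaded it would have been 8.37 V.)

V_out ≈ 7.11 V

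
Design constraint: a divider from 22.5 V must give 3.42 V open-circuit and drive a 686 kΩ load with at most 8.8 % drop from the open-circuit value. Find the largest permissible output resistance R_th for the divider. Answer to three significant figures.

R_th ≤ 66.2 kΩ

Loading drop = R_th/(R_th + R_L) ≤ 0.0880, so R_th ≤ R_L · ε/(1−ε) = 686 kΩ × 0.0880/0.9120 = 66.2 kΩ.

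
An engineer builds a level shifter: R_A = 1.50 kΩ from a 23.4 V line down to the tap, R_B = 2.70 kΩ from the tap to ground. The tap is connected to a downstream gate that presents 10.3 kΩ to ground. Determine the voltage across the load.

The load sits in parallel with R_B: R_B‖R_L = (2.70 × 10.3) / (2.70 + 10.3) = 2.139 kΩ.
V_out = 23.4 × 2.139 / (1.50 + 2.139) = 23.4 × 2.139/3.639 = 13.8 V.

V_out ≈ 13.8 V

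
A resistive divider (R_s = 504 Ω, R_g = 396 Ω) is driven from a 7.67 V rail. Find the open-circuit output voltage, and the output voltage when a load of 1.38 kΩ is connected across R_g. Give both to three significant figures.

Unloaded: 3.37 V; loaded: 2.91 V

Open-circuit: V = 7.67 × 396/(504 + 396) = 3.37 V.
With the load, R_g becomes R_g‖R_L = 307.7 Ω, so V = 7.67 × 307.7/811.7 = 2.91 V.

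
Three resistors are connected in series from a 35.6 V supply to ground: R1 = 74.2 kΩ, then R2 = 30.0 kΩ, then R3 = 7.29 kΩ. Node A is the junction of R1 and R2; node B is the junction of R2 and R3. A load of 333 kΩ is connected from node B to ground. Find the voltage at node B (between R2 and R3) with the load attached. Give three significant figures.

At node B, R3 is in parallel with the load: R3‖R_L = 7.134 kΩ.
Below node A the resistance is R2 + (R3‖R_L) = 37.13 kΩ, so V_A = 35.6 × 37.13/111.3 = 11.87 V.
Then V_B = V_A × (R3‖R_L)/(R2 + R3‖R_L) = 11.87 × 7.134/37.13 = 2.28 V.

V ≈ 2.28 V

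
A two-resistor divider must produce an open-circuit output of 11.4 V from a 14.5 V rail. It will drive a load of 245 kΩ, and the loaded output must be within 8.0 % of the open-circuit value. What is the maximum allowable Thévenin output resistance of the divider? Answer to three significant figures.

Loading drop = R_th/(R_th + R_L) ≤ 0.0800, so R_th ≤ R_L · ε/(1−ε) = 245 kΩ × 0.0800/0.9200 = 21.3 kΩ.
(Any R1, R2 with R2/(R1+R2) = 0.786 and R1‖R2 ≤ 21.3 kΩ will meet the spec.)

R_th ≤ 21.3 kΩ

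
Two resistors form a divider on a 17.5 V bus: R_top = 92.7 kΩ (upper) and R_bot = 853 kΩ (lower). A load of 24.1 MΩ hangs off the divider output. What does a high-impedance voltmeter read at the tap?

The load sits in parallel with R_bot: R_bot‖R_L = (853 × 24100) / (853 + 24100) = 823.8 kΩ.
V_out = 17.5 × 823.8 / (92.7 + 823.8) = 17.5 × 823.8/916.5 = 15.7 V.
(Unloaded it would have been 15.8 V.)

V_out ≈ 15.7 V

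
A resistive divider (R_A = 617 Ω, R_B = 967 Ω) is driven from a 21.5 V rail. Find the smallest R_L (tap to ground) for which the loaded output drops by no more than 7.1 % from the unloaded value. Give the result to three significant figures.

Output resistance R_th = R_A‖R_B = (617 × 967)/1584 = 376.7 Ω.
The fractional drop is R_th/(R_th + R_L); requiring this ≤ 0.0710 gives R_L ≥ R_th(1/0.0710 − 1) = 376.7 × 13.08 = 4.93 kΩ.

R_L(min) ≈ 4.93 kΩ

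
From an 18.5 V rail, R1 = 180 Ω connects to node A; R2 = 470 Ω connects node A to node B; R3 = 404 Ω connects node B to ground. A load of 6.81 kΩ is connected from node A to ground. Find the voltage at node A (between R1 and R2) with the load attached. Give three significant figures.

Below node A the series string R2+R3 = 874.0 Ω sits in parallel with the 6810 Ω load: 774.6 Ω.
V_A = 18.5 × 774.6/(180 + 774.6) = 15.0 V.

V ≈ 15.0 V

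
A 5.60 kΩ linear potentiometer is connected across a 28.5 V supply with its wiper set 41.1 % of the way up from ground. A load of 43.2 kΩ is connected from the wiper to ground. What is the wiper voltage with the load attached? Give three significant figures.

V ≈ 11.4 V

The wiper splits the pot into (1−α)R = 3.298 kΩ above and αR = 2.302 kΩ below.
Lower section ‖ load = 2.185 kΩ.
V_wiper = 28.5 × 2.185/(3.298 + 2.185) = 11.4 V.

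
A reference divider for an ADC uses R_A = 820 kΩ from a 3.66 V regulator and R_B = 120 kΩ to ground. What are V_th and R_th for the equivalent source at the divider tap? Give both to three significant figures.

V_th is the open-circuit tap voltage: 3.66 × 120/(820 + 120) = 0.467 V.
With the supply zeroed, R_A and R_B appear in parallel from the tap: R_th = R_A‖R_B = (820 × 120)/940.0 = 105 kΩ.

V_th = 0.467 V, R_th = 105 kΩ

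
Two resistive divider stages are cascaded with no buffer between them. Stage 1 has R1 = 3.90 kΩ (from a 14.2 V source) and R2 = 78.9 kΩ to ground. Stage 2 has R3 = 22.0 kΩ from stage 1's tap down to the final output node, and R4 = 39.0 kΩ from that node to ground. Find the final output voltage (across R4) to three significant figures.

Stage 2 presents R3+R4 = 61.00 kΩ as a load on stage 1's tap.
Stage 1's lower leg becomes R2‖(R3+R4) = 34.40 kΩ, so V_mid = 14.2 × 34.40/38.30 = 12.75 V.
Stage 2 is itself unloaded: V_out = V_mid × R4/(R3+R4) = 12.75 × 39.0/61.00 = 8.15 V.

V_out ≈ 8.15 V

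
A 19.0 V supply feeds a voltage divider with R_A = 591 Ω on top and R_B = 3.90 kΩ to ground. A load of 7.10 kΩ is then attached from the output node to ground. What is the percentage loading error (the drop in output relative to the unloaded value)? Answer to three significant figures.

6.74 %

The divider's output (Thévenin) resistance is R_A‖R_B = 513.2 Ω.
Fractional drop under load = R_th/(R_th + R_L) = 513.2 / (513.2 + 7100) = 0.06741.
So the output falls by 6.74 %.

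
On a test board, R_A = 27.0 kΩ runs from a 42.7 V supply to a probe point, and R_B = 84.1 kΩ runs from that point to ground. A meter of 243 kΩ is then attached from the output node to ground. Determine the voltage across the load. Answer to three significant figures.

The load sits in parallel with R_B: R_B‖R_L = (84.1 × 243) / (84.1 + 243) = 62.48 kΩ.
V_out = 42.7 × 62.48 / (27.0 + 62.48) = 42.7 × 62.48/89.48 = 29.8 V.

V_out ≈ 29.8 V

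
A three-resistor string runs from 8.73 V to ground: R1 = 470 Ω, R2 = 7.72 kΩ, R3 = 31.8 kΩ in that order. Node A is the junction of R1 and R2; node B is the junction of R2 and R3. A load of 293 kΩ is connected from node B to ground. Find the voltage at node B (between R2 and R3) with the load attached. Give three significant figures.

At node B, R3 is in parallel with the load: R3‖R_L = 28690 Ω.
Below node A the resistance is R2 + (R3‖R_L) = 36410 Ω, so V_A = 8.73 × 36410/36880 = 8.619 V.
Then V_B = V_A × (R3‖R_L)/(R2 + R3‖R_L) = 8.619 × 28690/36410 = 6.79 V.

V ≈ 6.79 V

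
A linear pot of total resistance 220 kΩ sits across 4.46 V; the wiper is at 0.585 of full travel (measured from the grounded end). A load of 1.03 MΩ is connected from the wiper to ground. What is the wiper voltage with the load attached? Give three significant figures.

V ≈ 2.48 V

The wiper splits the pot into (1−α)R = 91.30 kΩ above and αR = 128.7 kΩ below.
Lower section ‖ load = 114.4 kΩ.
V_wiper = 4.46 × 114.4/(91.30 + 114.4) = 2.48 V.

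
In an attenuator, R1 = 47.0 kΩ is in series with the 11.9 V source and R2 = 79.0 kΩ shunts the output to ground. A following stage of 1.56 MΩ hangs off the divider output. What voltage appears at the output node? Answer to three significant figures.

The load sits in parallel with R2: R2‖R_L = (79.0 × 1560) / (79.0 + 1560) = 75.19 kΩ.
V_out = 11.9 × 75.19 / (47.0 + 75.19) = 11.9 × 75.19/122.2 = 7.32 V.
(Unloaded it would have been 7.46 V.)

V_out ≈ 7.32 V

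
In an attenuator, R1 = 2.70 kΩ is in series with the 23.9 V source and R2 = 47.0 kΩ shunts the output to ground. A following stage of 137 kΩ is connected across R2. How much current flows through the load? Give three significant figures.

R2‖R_L = 34.99 kΩ; V_out = 23.9 × 34.99/37.69 = 22.19 V.
I_L = V_out / R_L = 22.19 / 137 kΩ = 0.162 mA.

I_L ≈ 0.162 mA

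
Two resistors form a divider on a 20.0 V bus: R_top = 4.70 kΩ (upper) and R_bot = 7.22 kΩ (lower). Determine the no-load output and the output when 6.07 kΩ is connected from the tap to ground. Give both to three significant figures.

Open-circuit: V = 20.0 × 7.22/(4.70 + 7.22) = 12.1 V.
With the load, R_bot becomes R_bot‖R_L = 3.298 kΩ, so V = 20.0 × 3.298/7.998 = 8.25 V.

Unloaded: 12.1 V; loaded: 8.25 V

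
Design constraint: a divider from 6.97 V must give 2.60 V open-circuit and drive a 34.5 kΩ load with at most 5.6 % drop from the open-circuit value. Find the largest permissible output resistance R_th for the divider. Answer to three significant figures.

R_th ≤ 2.05 kΩ

Loading drop = R_th/(R_th + R_L) ≤ 0.0560, so R_th ≤ R_L · ε/(1−ε) = 34.5 kΩ × 0.0560/0.9440 = 2.05 kΩ.
(Any R1, R2 with R2/(R1+R2) = 0.373 and R1‖R2 ≤ 2.05 kΩ will meet the spec.)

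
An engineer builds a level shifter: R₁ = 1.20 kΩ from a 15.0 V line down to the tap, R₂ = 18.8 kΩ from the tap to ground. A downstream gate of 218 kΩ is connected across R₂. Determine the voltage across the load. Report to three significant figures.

The load sits in parallel with R₂: R₂‖R_L = (18.8 × 218) / (18.8 + 218) = 17.31 kΩ.
V_out = 15.0 × 17.31 / (1.20 + 17.31) = 15.0 × 17.31/18.51 = 14.0 V.

V_out ≈ 14.0 V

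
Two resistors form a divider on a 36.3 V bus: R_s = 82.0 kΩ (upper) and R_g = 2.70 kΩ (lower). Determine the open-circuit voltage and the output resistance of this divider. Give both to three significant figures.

V_th is the open-circuit tap voltage: 36.3 × 2.70/(82.0 + 2.70) = 1.16 V.
With the supply zeroed, R_s and R_g appear in parallel from the tap: R_th = R_s‖R_g = (82.0 × 2.70)/84.70 = 2.61 kΩ.

V_th = 1.16 V, R_th = 2.61 kΩ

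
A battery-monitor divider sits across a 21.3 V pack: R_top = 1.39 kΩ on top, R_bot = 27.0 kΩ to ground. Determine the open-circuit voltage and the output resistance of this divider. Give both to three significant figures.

V_th = 20.3 V, R_th = 1.32 kΩ

V_th is the open-circuit tap voltage: 21.3 × 27.0/(1.39 + 27.0) = 20.3 V.
With the supply zeroed, R_top and R_bot appear in parallel from the tap: R_th = R_top‖R_bot = (1.39 × 27.0)/28.39 = 1.32 kΩ.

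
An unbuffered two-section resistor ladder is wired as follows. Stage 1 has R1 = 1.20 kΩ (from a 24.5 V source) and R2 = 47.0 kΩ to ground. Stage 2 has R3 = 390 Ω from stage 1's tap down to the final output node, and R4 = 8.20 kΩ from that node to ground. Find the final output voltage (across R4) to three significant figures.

Stage 2 presents R3+R4 = 8590 Ω as a load on stage 1's tap.
Stage 1's lower leg becomes R2‖(R3+R4) = 7263 Ω, so V_mid = 24.5 × 7263/8463 = 21.03 V.
Stage 2 is itself unloaded: V_out = V_mid × R4/(R3+R4) = 21.03 × 8200/8590 = 20.1 V.

V_out ≈ 20.1 V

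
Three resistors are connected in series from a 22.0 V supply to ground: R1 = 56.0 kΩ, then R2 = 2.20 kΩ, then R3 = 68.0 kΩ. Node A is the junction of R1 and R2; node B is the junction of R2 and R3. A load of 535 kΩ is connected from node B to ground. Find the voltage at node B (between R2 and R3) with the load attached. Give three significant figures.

V ≈ 11.2 V

At node B, R3 is in parallel with the load: R3‖R_L = 60.33 kΩ.
Below node A the resistance is R2 + (R3‖R_L) = 62.53 kΩ, so V_A = 22.0 × 62.53/118.5 = 11.61 V.
Then V_B = V_A × (R3‖R_L)/(R2 + R3‖R_L) = 11.61 × 60.33/62.53 = 11.2 V.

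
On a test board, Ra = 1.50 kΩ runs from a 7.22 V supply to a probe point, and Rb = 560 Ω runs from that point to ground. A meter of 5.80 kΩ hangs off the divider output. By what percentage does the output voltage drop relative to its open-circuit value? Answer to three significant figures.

6.57 %

The divider's output (Thévenin) resistance is Ra‖Rb = 407.8 Ω.
Fractional drop under load = R_th/(R_th + R_L) = 407.8 / (407.8 + 5800) = 0.06569.
So the output falls by 6.57 %.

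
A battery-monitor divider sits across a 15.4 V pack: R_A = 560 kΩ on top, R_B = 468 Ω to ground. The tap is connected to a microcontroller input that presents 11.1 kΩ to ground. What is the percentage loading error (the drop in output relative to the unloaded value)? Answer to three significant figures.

The divider's output (Thévenin) resistance is R_A‖R_B = 467.6 Ω.
Fractional drop under load = R_th/(R_th + R_L) = 467.6 / (467.6 + 11100) = 0.04042.
So the output falls by 4.04 %.

4.04 %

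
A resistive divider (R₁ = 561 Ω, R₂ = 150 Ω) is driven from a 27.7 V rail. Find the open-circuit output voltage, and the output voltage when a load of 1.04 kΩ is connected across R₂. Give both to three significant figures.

Open-circuit: V = 27.7 × 150/(561 + 150) = 5.84 V.
With the load, R₂ becomes R₂‖R_L = 131.1 Ω, so V = 27.7 × 131.1/692.1 = 5.25 V.

Unloaded: 5.84 V; loaded: 5.25 V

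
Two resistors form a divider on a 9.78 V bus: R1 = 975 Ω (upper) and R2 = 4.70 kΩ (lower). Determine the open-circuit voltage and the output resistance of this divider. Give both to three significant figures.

V_th = 8.10 V, R_th = 807 Ω

V_th is the open-circuit tap voltage: 9.78 × 4700/(975 + 4700) = 8.10 V.
With the supply zeroed, R1 and R2 appear in parallel from the tap: R_th = R1‖R2 = (975 × 4700)/5675 = 807 Ω.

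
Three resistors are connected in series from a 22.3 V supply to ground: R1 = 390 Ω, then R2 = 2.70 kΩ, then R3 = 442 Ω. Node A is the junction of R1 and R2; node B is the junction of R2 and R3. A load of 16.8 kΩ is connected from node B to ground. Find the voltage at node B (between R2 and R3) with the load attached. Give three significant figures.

At node B, R3 is in parallel with the load: R3‖R_L = 430.7 Ω.
Below node A the resistance is R2 + (R3‖R_L) = 3131 Ω, so V_A = 22.3 × 3131/3521 = 19.83 V.
Then V_B = V_A × (R3‖R_L)/(R2 + R3‖R_L) = 19.83 × 430.7/3131 = 2.73 V.

V ≈ 2.73 V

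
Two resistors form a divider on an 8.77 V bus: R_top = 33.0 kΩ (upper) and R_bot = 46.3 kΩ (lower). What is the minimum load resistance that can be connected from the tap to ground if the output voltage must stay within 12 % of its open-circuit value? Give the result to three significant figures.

R_L(min) ≈ 141 kΩ

Output resistance R_th = R_top‖R_bot = (33.0 × 46.3)/79.30 = 19.27 kΩ.
The fractional drop is R_th/(R_th + R_L); requiring this ≤ 0.120 gives R_L ≥ R_th(1/0.120 − 1) = 19.27 × 7.333 = 141 kΩ.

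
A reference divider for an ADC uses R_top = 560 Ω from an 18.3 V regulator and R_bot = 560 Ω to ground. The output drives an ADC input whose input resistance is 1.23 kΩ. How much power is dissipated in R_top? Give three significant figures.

Total resistance from the source is R_top + (R_bot‖R_L) = 944.8 Ω, so I = 18.3/944.8 Ω = 19.37 mA.
P = I²·R_top = (19.37 mA)² × 560 Ω = 210 mW.

P ≈ 210 mW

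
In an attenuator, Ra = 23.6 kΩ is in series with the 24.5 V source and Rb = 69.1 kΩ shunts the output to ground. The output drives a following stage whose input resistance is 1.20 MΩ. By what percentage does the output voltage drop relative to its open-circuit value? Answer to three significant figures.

The divider's output (Thévenin) resistance is Ra‖Rb = 17.59 kΩ.
Fractional drop under load = R_th/(R_th + R_L) = 17.59 / (17.59 + 1200) = 0.01445.
So the output falls by 1.44 %.

1.44 %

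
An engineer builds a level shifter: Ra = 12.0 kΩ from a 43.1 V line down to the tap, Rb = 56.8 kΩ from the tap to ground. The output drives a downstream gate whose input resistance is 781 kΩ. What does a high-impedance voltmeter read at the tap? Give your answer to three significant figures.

V_out ≈ 35.1 V

The load sits in parallel with Rb: Rb‖R_L = (56.8 × 781) / (56.8 + 781) = 52.95 kΩ.
V_out = 43.1 × 52.95 / (12.0 + 52.95) = 43.1 × 52.95/64.95 = 35.1 V.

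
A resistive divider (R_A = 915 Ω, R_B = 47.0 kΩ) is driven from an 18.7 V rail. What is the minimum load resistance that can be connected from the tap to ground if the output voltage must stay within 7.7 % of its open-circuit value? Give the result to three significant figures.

R_L(min) ≈ 10.8 kΩ

Output resistance R_th = R_A‖R_B = (915 × 47000)/47920 = 897.5 Ω.
The fractional drop is R_th/(R_th + R_L); requiring this ≤ 0.0770 gives R_L ≥ R_th(1/0.0770 − 1) = 897.5 × 11.99 = 10.8 kΩ.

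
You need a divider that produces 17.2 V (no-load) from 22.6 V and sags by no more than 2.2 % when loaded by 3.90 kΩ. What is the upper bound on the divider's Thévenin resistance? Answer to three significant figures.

Loading drop = R_th/(R_th + R_L) ≤ 0.0220, so R_th ≤ R_L · ε/(1−ε) = 3.90 kΩ × 0.0220/0.9780 = 87.7 Ω.
(Any R1, R2 with R2/(R1+R2) = 0.761 and R1‖R2 ≤ 87.7 Ω will meet the spec.)

R_th ≤ 87.7 Ω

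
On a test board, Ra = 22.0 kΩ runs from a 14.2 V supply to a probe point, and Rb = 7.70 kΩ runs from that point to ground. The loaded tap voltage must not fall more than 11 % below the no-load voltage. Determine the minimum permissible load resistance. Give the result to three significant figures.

Output resistance R_th = Ra‖Rb = (22.0 × 7.70)/29.70 = 5.704 kΩ.
The fractional drop is R_th/(R_th + R_L); requiring this ≤ 0.110 gives R_L ≥ R_th(1/0.110 − 1) = 5.704 × 8.091 = 46.1 kΩ.

R_L(min) ≈ 46.1 kΩ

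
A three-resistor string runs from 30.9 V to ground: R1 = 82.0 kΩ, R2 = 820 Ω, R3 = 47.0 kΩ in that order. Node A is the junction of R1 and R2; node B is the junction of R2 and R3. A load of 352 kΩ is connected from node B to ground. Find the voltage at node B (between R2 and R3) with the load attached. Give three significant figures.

V ≈ 10.3 V

At node B, R3 is in parallel with the load: R3‖R_L = 41460 Ω.
Below node A the resistance is R2 + (R3‖R_L) = 42280 Ω, so V_A = 30.9 × 42280/124300 = 10.51 V.
Then V_B = V_A × (R3‖R_L)/(R2 + R3‖R_L) = 10.51 × 41460/42280 = 10.3 V.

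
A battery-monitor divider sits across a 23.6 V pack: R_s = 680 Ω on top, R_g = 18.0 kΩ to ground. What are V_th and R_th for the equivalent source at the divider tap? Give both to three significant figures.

V_th is the open-circuit tap voltage: 23.6 × 18000/(680 + 18000) = 22.7 V.
With the supply zeroed, R_s and R_g appear in parallel from the tap: R_th = R_s‖R_g = (680 × 18000)/18680 = 655 Ω.

V_th = 22.7 V, R_th = 655 Ω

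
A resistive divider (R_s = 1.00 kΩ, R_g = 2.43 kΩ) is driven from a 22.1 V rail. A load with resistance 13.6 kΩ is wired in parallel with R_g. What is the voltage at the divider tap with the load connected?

V_out ≈ 14.9 V

The load sits in parallel with R_g: R_g‖R_L = (2.43 × 13.6) / (2.43 + 13.6) = 2.062 kΩ.
V_out = 22.1 × 2.062 / (1.00 + 2.062) = 22.1 × 2.062/3.062 = 14.9 V.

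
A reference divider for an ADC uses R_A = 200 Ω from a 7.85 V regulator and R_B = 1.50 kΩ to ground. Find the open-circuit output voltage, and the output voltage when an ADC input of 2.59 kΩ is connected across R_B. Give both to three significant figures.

Unloaded: 6.93 V; loaded: 6.48 V

Open-circuit: V = 7.85 × 1500/(200 + 1500) = 6.93 V.
With the load, R_B becomes R_B‖R_L = 949.9 Ω, so V = 7.85 × 949.9/1150 = 6.48 V.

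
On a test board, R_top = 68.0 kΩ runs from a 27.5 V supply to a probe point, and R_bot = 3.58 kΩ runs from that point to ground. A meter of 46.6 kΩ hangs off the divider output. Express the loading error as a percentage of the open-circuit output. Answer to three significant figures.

6.80 %

The divider's output (Thévenin) resistance is R_top‖R_bot = 3.401 kΩ.
Fractional drop under load = R_th/(R_th + R_L) = 3.401 / (3.401 + 46.6) = 0.06802.
So the output falls by 6.80 %.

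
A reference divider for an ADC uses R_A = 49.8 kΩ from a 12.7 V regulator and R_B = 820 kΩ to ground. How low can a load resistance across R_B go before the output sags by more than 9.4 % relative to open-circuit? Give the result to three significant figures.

R_L(min) ≈ 453 kΩ

Output resistance R_th = R_A‖R_B = (49.8 × 820)/869.8 = 46.95 kΩ.
The fractional drop is R_th/(R_th + R_L); requiring this ≤ 0.0940 gives R_L ≥ R_th(1/0.0940 − 1) = 46.95 × 9.638 = 453 kΩ.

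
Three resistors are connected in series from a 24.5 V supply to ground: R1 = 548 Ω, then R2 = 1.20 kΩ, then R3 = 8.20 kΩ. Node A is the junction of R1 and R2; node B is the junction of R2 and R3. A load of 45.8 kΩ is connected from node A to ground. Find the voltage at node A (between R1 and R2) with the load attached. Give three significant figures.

Below node A the series string R2+R3 = 9400 Ω sits in parallel with the 45800 Ω load: 7799 Ω.
V_A = 24.5 × 7799/(548 + 7799) = 22.9 V.

V ≈ 22.9 V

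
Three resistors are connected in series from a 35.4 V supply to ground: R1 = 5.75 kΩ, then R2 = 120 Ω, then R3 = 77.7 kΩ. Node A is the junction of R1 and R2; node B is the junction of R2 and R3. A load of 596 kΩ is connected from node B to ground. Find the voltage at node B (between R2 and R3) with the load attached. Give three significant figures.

At node B, R3 is in parallel with the load: R3‖R_L = 68740 Ω.
Below node A the resistance is R2 + (R3‖R_L) = 68860 Ω, so V_A = 35.4 × 68860/74610 = 32.67 V.
Then V_B = V_A × (R3‖R_L)/(R2 + R3‖R_L) = 32.67 × 68740/68860 = 32.6 V.

V ≈ 32.6 V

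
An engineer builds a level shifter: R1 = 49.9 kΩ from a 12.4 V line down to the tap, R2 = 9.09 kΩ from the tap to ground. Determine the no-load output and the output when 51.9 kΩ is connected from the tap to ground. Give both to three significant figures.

Open-circuit: V = 12.4 × 9.09/(49.9 + 9.09) = 1.91 V.
With the load, R2 becomes R2‖R_L = 7.735 kΩ, so V = 12.4 × 7.735/57.64 = 1.66 V.

Unloaded: 1.91 V; loaded: 1.66 V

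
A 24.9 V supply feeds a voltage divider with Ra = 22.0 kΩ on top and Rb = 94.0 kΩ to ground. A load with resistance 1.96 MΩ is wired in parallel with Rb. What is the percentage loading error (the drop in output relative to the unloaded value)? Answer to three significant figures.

The divider's output (Thévenin) resistance is Ra‖Rb = 17.83 kΩ.
Fractional drop under load = R_th/(R_th + R_L) = 17.83 / (17.83 + 1960) = 0.009014.
So the output falls by 0.901 %.

0.901 %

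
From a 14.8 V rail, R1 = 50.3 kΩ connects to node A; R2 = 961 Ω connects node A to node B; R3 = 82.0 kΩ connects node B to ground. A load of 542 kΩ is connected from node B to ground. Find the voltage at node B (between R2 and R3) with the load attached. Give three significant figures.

V ≈ 8.61 V

At node B, R3 is in parallel with the load: R3‖R_L = 71220 Ω.
Below node A the resistance is R2 + (R3‖R_L) = 72190 Ω, so V_A = 14.8 × 72190/122500 = 8.722 V.
Then V_B = V_A × (R3‖R_L)/(R2 + R3‖R_L) = 8.722 × 71220/72190 = 8.61 V.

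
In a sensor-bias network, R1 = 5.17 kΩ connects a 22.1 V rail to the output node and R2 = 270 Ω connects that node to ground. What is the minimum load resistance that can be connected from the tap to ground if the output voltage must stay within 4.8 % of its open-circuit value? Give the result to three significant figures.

R_L(min) ≈ 5.09 kΩ

Output resistance R_th = R1‖R2 = (5170 × 270)/5440 = 256.6 Ω.
The fractional drop is R_th/(R_th + R_L); requiring this ≤ 0.0480 gives R_L ≥ R_th(1/0.0480 − 1) = 256.6 × 19.83 = 5.09 kΩ.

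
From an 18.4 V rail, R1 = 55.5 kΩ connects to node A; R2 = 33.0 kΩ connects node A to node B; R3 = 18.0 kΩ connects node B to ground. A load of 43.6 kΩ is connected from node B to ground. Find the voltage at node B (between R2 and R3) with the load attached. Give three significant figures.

V ≈ 2.32 V

At node B, R3 is in parallel with the load: R3‖R_L = 12.74 kΩ.
Below node A the resistance is R2 + (R3‖R_L) = 45.74 kΩ, so V_A = 18.4 × 45.74/101.2 = 8.313 V.
Then V_B = V_A × (R3‖R_L)/(R2 + R3‖R_L) = 8.313 × 12.74/45.74 = 2.32 V.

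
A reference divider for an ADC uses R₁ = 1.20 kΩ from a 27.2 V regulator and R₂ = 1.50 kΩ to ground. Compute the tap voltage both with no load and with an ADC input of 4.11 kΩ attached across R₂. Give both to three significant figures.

Unloaded: 15.1 V; loaded: 13.0 V

Open-circuit: V = 27.2 × 1.50/(1.20 + 1.50) = 15.1 V.
With the load, R₂ becomes R₂‖R_L = 1.099 kΩ, so V = 27.2 × 1.099/2.299 = 13.0 V.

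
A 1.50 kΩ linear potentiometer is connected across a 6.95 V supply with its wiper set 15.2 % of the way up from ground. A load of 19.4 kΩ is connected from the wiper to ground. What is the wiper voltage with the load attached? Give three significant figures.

V ≈ 1.05 V

The wiper splits the pot into (1−α)R = 1272 Ω above and αR = 228.0 Ω below.
Lower section ‖ load = 225.4 Ω.
V_wiper = 6.95 × 225.4/(1272 + 225.4) = 1.05 V.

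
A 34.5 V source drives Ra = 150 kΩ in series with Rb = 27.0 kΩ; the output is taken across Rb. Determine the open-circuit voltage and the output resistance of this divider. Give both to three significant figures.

V_th = 5.26 V, R_th = 22.9 kΩ

V_th is the open-circuit tap voltage: 34.5 × 27.0/(150 + 27.0) = 5.26 V.
With the supply zeroed, Ra and Rb appear in parallel from the tap: R_th = Ra‖Rb = (150 × 27.0)/177.0 = 22.9 kΩ.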